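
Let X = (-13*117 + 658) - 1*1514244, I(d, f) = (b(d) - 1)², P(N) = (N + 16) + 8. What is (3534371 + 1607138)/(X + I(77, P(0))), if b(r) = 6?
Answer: -5141509/1515082 ≈ -3.3936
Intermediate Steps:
P(N) = 24 + N (P(N) = (16 + N) + 8 = 24 + N)
I(d, f) = 25 (I(d, f) = (6 - 1)² = 5² = 25)
X = -1515107 (X = (-1521 + 658) - 1514244 = -863 - 1514244 = -1515107)
(3534371 + 1607138)/(X + I(77, P(0))) = (3534371 + 1607138)/(-1515107 + 25) = 5141509/(-1515082) = 5141509*(-1/1515082) = -5141509/1515082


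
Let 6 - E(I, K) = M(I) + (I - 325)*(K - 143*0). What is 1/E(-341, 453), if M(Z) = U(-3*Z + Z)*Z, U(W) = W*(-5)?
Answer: -1/861106 ≈ -1.1613e-6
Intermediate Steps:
U(W) = -5*W
M(Z) = 10*Z**2 (M(Z) = (-5*(-3*Z + Z))*Z = (-(-10)*Z)*Z = (10*Z)*Z = 10*Z**2)
E(I, K) = 6 - 10*I**2 - K*(-325 + I) (E(I, K) = 6 - (10*I**2 + (I - 325)*(K - 143*0)) = 6 - (10*I**2 + (-325 + I)*(K + 0)) = 6 - (10*I**2 + (-325 + I)*K) = 6 - (10*I**2 + K*(-325 + I)) = 6 + (-10*I**2 - K*(-325 + I)) = 6 - 10*I**2 - K*(-325 + I))
1/E(-341, 453) = 1/(6 - 10*(-341)**2 + 325*453 - 1*(-341)*453) = 1/(6 - 10*116281 + 147225 + 154473) = 1/(6 - 1162810 + 147225 + 154473) = 1/(-861106) = -1/861106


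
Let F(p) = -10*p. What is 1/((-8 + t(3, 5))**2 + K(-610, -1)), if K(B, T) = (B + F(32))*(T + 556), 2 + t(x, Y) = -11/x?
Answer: -9/4643669 ≈ -1.9381e-6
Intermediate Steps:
t(x, Y) = -2 - 11/x
K(B, T) = (-320 + B)*(556 + T) (K(B, T) = (B - 10*32)*(T + 556) = (B - 320)*(556 + T) = (-320 + B)*(556 + T))
1/((-8 + t(3, 5))**2 + K(-610, -1)) = 1/((-8 + (-2 - 11/3))**2 + (-177920 - 320*(-1) + 556*(-610) - 610*(-1))) = 1/((-8 + (-2 - 11*1/3))**2 + (-177920 + 320 - 339160 + 610)) = 1/((-8 + (-2 - 11/3))**2 - 516150) = 1/((-8 - 17/3)**2 - 516150) = 1/((-41/3)**2 - 516150) = 1/(1681/9 - 516150) = 1/(-4643669/9) = -9/4643669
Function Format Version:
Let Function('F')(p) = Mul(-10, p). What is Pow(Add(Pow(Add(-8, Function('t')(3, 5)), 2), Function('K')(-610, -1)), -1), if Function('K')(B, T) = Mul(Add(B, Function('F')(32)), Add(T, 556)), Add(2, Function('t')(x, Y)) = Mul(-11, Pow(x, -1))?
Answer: Rational(-9, 4643669) ≈ -1.9381e-6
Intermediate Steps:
Function('t')(x, Y) = Add(-2, Mul(-11, Pow(x, -1)))
Function('K')(B, T) = Mul(Add(-320, B), Add(556, T)) (Function('K')(B, T) = Mul(Add(B, Mul(-10, 32)), Add(T, 556)) = Mul(Add(B, -320), Add(556, T)) = Mul(Add(-320, B), Add(556, T)))
Pow(Add(Pow(Add(-8, Function('t')(3, 5)), 2), Function('K')(-610, -1)), -1) = Pow(Add(Pow(Add(-8, Add(-2, Mul(-11, Pow(3, -1)))), 2), Add(-177920, Mul(-320, -1), Mul(556, -610), Mul(-610, -1))), -1) = Pow(Add(Pow(Add(-8, Add(-2, Mul(-11, Rational(1, 3)))), 2), Add(-177920, 320, -339160, 610)), -1) = Pow(Add(Pow(Add(-8, Add(-2, Rational(-11, 3))), 2), -516150), -1) = Pow(Add(Pow(Add(-8, Rational(-17, 3)), 2), -516150), -1) = Pow(Add(Pow(Rational(-41, 3), 2), -516150), -1) = Pow(Add(Rational(1681, 9), -516150), -1) = Pow(Rational(-4643669, 9), -1) = Rational(-9, 4643669)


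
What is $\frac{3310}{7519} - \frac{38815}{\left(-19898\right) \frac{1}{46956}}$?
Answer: $\frac{6852086879020}{74806531} \approx 91598.0$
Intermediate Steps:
$\frac{3310}{7519} - \frac{38815}{\left(-19898\right) \frac{1}{46956}} = 3310 \cdot \frac{1}{7519} - \frac{38815}{\left(-19898\right) \frac{1}{46956}} = \frac{3310}{7519} - \frac{38815}{- \frac{9949}{23478}} = \frac{3310}{7519} - - \frac{911298570}{9949} = \frac{3310}{7519} + \frac{911298570}{9949} = \frac{6852086879020}{74806531}$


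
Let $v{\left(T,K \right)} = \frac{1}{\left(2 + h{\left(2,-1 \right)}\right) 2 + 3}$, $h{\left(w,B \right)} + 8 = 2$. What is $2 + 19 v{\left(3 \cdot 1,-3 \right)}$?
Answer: $- \frac{9}{5} \approx -1.8$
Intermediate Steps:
$h{\left(w,B \right)} = -6$ ($h{\left(w,B \right)} = -8 + 2 = -6$)
$v{\left(T,K \right)} = - \frac{1}{5}$ ($v{\left(T,K \right)} = \frac{1}{\left(2 - 6\right) 2 + 3} = \frac{1}{\left(-4\right) 2 + 3} = \frac{1}{-8 + 3} = \frac{1}{-5} = - \frac{1}{5}$)
$2 + 19 v{\left(3 \cdot 1,-3 \right)} = 2 + 19 \left(- \frac{1}{5}\right) = 2 - \frac{19}{5} = - \frac{9}{5}$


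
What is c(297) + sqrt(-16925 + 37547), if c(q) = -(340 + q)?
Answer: -637 + sqrt(20622) ≈ -493.40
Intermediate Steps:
c(q) = -340 - q
c(297) + sqrt(-16925 + 37547) = (-340 - 1*297) + sqrt(-16925 + 37547) = (-340 - 297) + sqrt(20622) = -637 + sqrt(20622)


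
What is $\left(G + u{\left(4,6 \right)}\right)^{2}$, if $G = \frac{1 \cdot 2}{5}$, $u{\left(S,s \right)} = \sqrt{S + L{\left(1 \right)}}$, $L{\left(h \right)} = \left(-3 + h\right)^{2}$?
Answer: $\frac{204}{25} + \frac{8 \sqrt{2}}{5} \approx 10.423$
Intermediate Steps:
$u{\left(S,s \right)} = \sqrt{4 + S}$ ($u{\left(S,s \right)} = \sqrt{S + \left(-3 + 1\right)^{2}} = \sqrt{S + \left(-2\right)^{2}} = \sqrt{S + 4} = \sqrt{4 + S}$)
$G = \frac{2}{5}$ ($G = 2 \cdot \frac{1}{5} = \frac{2}{5} \approx 0.4$)
$\left(G + u{\left(4,6 \right)}\right)^{2} = \left(\frac{2}{5} + \sqrt{4 + 4}\right)^{2} = \left(\frac{2}{5} + \sqrt{8}\right)^{2} = \left(\frac{2}{5} + 2 \sqrt{2}\right)^{2}$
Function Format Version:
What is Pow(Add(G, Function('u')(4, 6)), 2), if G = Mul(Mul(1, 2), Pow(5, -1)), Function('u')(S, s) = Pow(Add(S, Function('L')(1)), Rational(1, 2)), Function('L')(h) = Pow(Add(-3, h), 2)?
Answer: Add(Rational(204, 25), Mul(Rational(8, 5), Pow(2, Rational(1, 2)))) ≈ 10.423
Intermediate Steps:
Function('u')(S, s) = Pow(Add(4, S), Rational(1, 2)) (Function('u')(S, s) = Pow(Add(S, Pow(Add(-3, 1), 2)), Rational(1, 2)) = Pow(Add(S, Pow(-2, 2)), Rational(1, 2)) = Pow(Add(S, 4), Rational(1, 2)) = Pow(Add(4, S), Rational(1, 2)))
G = Rational(2, 5) (G = Mul(2, Rational(1, 5)) = Rational(2, 5) ≈ 0.40000)
Pow(Add(G, Function('u')(4, 6)), 2) = Pow(Add(Rational(2, 5), Pow(Add(4, 4), Rational(1, 2))), 2) = Pow(Add(Rational(2, 5), Pow(8, Rational(1, 2))), 2) = Pow(Add(Rational(2, 5), Mul(2, Pow(2, Rational(1, 2)))), 2)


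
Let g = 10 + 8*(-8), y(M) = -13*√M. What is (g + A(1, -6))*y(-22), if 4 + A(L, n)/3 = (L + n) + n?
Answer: 1287*I*√22 ≈ 6036.6*I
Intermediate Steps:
A(L, n) = -12 + 3*L + 6*n (A(L, n) = -12 + 3*((L + n) + n) = -12 + 3*(L + 2*n) = -12 + (3*L + 6*n) = -12 + 3*L + 6*n)
g = -54 (g = 10 - 64 = -54)
(g + A(1, -6))*y(-22) = (-54 + (-12 + 3*1 + 6*(-6)))*(-13*I*√22) = (-54 + (-12 + 3 - 36))*(-13*I*√22) = (-54 - 45)*(-13*I*√22) = -(-1287)*I*√22 = 1287*I*√22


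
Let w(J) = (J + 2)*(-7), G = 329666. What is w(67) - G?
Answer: -330149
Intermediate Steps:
w(J) = -14 - 7*J (w(J) = (2 + J)*(-7) = -14 - 7*J)
w(67) - G = (-14 - 7*67) - 1*329666 = (-14 - 469) - 329666 = -483 - 329666 = -330149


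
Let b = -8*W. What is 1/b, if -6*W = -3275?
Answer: -3/13100 ≈ -0.00022901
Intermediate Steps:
W = 3275/6 (W = -⅙*(-3275) = 3275/6 ≈ 545.83)
b = -13100/3 (b = -8*3275/6 = -13100/3 ≈ -4366.7)
1/b = 1/(-13100/3) = -3/13100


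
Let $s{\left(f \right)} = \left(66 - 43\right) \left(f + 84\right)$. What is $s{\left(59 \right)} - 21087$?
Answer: $-17798$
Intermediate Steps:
$s{\left(f \right)} = 1932 + 23 f$ ($s{\left(f \right)} = 23 \left(84 + f\right) = 1932 + 23 f$)
$s{\left(59 \right)} - 21087 = \left(1932 + 23 \cdot 59\right) - 21087 = \left(1932 + 1357\right) - 21087 = 3289 - 21087 = -17798$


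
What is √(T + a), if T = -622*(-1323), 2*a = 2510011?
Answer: √8311646/2 ≈ 1441.5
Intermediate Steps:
a = 2510011/2 (a = (½)*2510011 = 2510011/2 ≈ 1.2550e+6)
T = 822906
√(T + a) = √(822906 + 2510011/2) = √(4155823/2) = √8311646/2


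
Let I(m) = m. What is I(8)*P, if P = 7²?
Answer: 392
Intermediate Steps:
P = 49
I(8)*P = 8*49 = 392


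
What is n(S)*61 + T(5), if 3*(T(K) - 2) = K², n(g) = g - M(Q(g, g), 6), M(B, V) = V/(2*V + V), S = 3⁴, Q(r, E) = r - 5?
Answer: 4931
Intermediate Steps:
Q(r, E) = -5 + r
S = 81
M(B, V) = ⅓ (M(B, V) = V/((3*V)) = V*(1/(3*V)) = ⅓)
n(g) = -⅓ + g (n(g) = g - 1*⅓ = g - ⅓ = -⅓ + g)
T(K) = 2 + K²/3
n(S)*61 + T(5) = (-⅓ + 81)*61 + (2 + (⅓)*5²) = (242/3)*61 + (2 + (⅓)*25) = 14762/3 + (2 + 25/3) = 14762/3 + 31/3 = 4931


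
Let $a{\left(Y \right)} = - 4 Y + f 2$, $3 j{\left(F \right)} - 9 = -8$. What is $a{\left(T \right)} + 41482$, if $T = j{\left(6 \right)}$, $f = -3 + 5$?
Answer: $\frac{124454}{3} \approx 41485.0$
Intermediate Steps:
$j{\left(F \right)} = \frac{1}{3}$ ($j{\left(F \right)} = 3 + \frac{1}{3} \left(-8\right) = 3 - \frac{8}{3} = \frac{1}{3}$)
$f = 2$
$T = \frac{1}{3} \approx 0.33333$
$a{\left(Y \right)} = 4 - 4 Y$ ($a{\left(Y \right)} = - 4 Y + 2 \cdot 2 = - 4 Y + 4 = 4 - 4 Y$)
$a{\left(T \right)} + 41482 = \left(4 - \frac{4}{3}\right) + 41482 = \frac{8}{3} + 41482 = \frac{124454}{3}$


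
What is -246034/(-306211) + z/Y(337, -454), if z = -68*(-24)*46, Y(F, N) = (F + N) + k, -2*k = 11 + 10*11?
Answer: -45888402314/108704905 ≈ -422.14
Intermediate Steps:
k = -121/2 (k = -(11 + 10*11)/2 = -(11 + 110)/2 = -½*121 = -121/2 ≈ -60.500)
Y(F, N) = -121/2 + F + N (Y(F, N) = (F + N) - 121/2 = -121/2 + F + N)
z = 75072 (z = 1632*46 = 75072)
-246034/(-306211) + z/Y(337, -454) = -246034/(-306211) + 75072/(-121/2 + 337 - 454) = -246034*(-1/306211) + 75072/(-355/2) = 246034/306211 + 75072*(-2/355) = 246034/306211 - 150144/355 = -45888402314/108704905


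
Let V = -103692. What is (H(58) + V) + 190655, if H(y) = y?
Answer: 87021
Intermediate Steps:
(H(58) + V) + 190655 = (58 - 103692) + 190655 = -103634 + 190655 = 87021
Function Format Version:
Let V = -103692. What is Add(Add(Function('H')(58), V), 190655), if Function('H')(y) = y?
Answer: 87021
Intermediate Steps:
Add(Add(Function('H')(58), V), 190655) = Add(Add(58, -103692), 190655) = Add(-103634, 190655) = 87021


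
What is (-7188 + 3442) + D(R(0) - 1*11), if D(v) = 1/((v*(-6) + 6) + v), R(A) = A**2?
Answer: -228505/61 ≈ -3746.0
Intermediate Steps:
D(v) = 1/(6 - 5*v) (D(v) = 1/((-6*v + 6) + v) = 1/((6 - 6*v) + v) = 1/(6 - 5*v))
(-7188 + 3442) + D(R(0) - 1*11) = (-7188 + 3442) - 1/(-6 + 5*(0**2 - 1*11)) = -3746 - 1/(-6 + 5*(0 - 11)) = -3746 - 1/(-6 + 5*(-11)) = -3746 - 1/(-6 - 55) = -3746 - 1/(-61) = -3746 - 1*(-1/61) = -3746 + 1/61 = -228505/61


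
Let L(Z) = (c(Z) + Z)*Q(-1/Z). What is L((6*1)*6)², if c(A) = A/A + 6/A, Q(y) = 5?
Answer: 1243225/36 ≈ 34534.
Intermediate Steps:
c(A) = 1 + 6/A
L(Z) = 5*Z + 5*(6 + Z)/Z (L(Z) = ((6 + Z)/Z + Z)*5 = (Z + (6 + Z)/Z)*5 = 5*Z + 5*(6 + Z)/Z)
L((6*1)*6)² = (5 + 5*((6*1)*6) + 30/(((6*1)*6)))² = (5 + 5*(6*6) + 30/((6*6)))² = (5 + 5*36 + 30/36)² = (5 + 180 + 30*(1/36))² = (5 + 180 + ⅚)² = (1115/6)² = 1243225/36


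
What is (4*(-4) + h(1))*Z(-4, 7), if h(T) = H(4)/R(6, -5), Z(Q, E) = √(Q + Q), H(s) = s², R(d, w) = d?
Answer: -80*I*√2/3 ≈ -37.712*I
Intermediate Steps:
Z(Q, E) = √2*√Q (Z(Q, E) = √(2*Q) = √2*√Q)
h(T) = 8/3 (h(T) = 4²/6 = 16*(⅙) = 8/3)
(4*(-4) + h(1))*Z(-4, 7) = (4*(-4) + 8/3)*(√2*√(-4)) = (-16 + 8/3)*(√2*(2*I)) = -80*I*√2/3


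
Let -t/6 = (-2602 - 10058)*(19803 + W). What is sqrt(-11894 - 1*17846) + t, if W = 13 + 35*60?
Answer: 1664739360 + 2*I*sqrt(7435) ≈ 1.6647e+9 + 172.45*I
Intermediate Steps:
W = 2113 (W = 13 + 2100 = 2113)
t = 1664739360 (t = -6*(-2602 - 10058)*(19803 + 2113) = -(-75960)*21916 = -6*(-277456560) = 1664739360)
sqrt(-11894 - 1*17846) + t = sqrt(-11894 - 1*17846) + 1664739360 = sqrt(-11894 - 17846) + 1664739360 = sqrt(-29740) + 1664739360 = 2*I*sqrt(7435) + 1664739360 = 1664739360 + 2*I*sqrt(7435)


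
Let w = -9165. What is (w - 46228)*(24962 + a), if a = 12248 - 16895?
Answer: -1125308795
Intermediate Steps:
a = -4647
(w - 46228)*(24962 + a) = (-9165 - 46228)*(24962 - 4647) = -55393*20315 = -1125308795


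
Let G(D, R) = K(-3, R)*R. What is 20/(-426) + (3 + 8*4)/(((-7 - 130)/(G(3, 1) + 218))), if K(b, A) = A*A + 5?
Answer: -1671290/29181 ≈ -57.273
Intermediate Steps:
K(b, A) = 5 + A² (K(b, A) = A² + 5 = 5 + A²)
G(D, R) = R*(5 + R²) (G(D, R) = (5 + R²)*R = R*(5 + R²))
20/(-426) + (3 + 8*4)/(((-7 - 130)/(G(3, 1) + 218))) = 20/(-426) + (3 + 8*4)/(((-7 - 130)/(1*(5 + 1²) + 218))) = 20*(-1/426) + (3 + 32)/((-137/(1*(5 + 1) + 218))) = -10/213 + 35/((-137/(1*6 + 218))) = -10/213 + 35/((-137/(6 + 218))) = -10/213 + 35/((-137/224)) = -10/213 + 35/((-137*1/224)) = -10/213 + 35/(-137/224) = -10/213 + 35*(-224/137) = -10/213 - 7840/137 = -1671290/29181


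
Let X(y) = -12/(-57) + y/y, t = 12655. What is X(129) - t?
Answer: -240422/19 ≈ -12654.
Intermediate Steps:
X(y) = 23/19 (X(y) = -12*(-1/57) + 1 = 4/19 + 1 = 23/19)
X(129) - t = 23/19 - 1*12655 = 23/19 - 12655 = -240422/19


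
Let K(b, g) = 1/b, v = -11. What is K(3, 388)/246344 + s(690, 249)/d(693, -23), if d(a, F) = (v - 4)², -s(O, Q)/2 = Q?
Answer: -40893079/18475800 ≈ -2.2133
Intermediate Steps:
s(O, Q) = -2*Q
d(a, F) = 225 (d(a, F) = (-11 - 4)² = (-15)² = 225)
K(3, 388)/246344 + s(690, 249)/d(693, -23) = 1/(3*246344) - 2*249/225 = (⅓)*(1/246344) - 498*1/225 = 1/739032 - 166/75 = -40893079/18475800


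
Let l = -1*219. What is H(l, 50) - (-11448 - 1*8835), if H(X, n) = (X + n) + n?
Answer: 20164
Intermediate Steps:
l = -219
H(X, n) = X + 2*n
H(l, 50) - (-11448 - 1*8835) = (-219 + 2*50) - (-11448 - 1*8835) = (-219 + 100) - (-11448 - 8835) = -119 - 1*(-20283) = -119 + 20283 = 20164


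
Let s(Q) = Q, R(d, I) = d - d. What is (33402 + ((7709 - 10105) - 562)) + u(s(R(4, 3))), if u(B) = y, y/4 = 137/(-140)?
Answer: 1065403/35 ≈ 30440.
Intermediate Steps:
R(d, I) = 0
y = -137/35 (y = 4*(137/(-140)) = 4*(137*(-1/140)) = 4*(-137/140) = -137/35 ≈ -3.9143)
u(B) = -137/35
(33402 + ((7709 - 10105) - 562)) + u(s(R(4, 3))) = (33402 + ((7709 - 10105) - 562)) - 137/35 = (33402 + (-2396 - 562)) - 137/35 = (33402 - 2958) - 137/35 = 30444 - 137/35 = 1065403/35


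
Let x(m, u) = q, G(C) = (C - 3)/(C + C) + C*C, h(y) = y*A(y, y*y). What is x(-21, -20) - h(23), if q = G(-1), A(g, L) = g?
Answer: -526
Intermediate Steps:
h(y) = y² (h(y) = y*y = y²)
G(C) = C² + (-3 + C)/(2*C) (G(C) = (-3 + C)/((2*C)) + C² = (-3 + C)*(1/(2*C)) + C² = (-3 + C)/(2*C) + C² = C² + (-3 + C)/(2*C))
q = 3 (q = (½)*(-3 - 1 + 2*(-1)³)/(-1) = (½)*(-1)*(-3 - 1 + 2*(-1)) = (½)*(-1)*(-3 - 1 - 2) = (½)*(-1)*(-6) = 3)
x(m, u) = 3
x(-21, -20) - h(23) = 3 - 1*23² = 3 - 1*529 = 3 - 529 = -526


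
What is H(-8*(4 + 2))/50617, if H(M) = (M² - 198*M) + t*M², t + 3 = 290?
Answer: 673056/50617 ≈ 13.297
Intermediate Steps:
t = 287 (t = -3 + 290 = 287)
H(M) = -198*M + 288*M² (H(M) = (M² - 198*M) + 287*M² = -198*M + 288*M²)
H(-8*(4 + 2))/50617 = (18*(-8*(4 + 2))*(-11 + 16*(-8*(4 + 2))))/50617 = (18*(-8*6)*(-11 + 16*(-8*6)))*(1/50617) = (18*(-48)*(-11 + 16*(-48)))*(1/50617) = (18*(-48)*(-11 - 768))*(1/50617) = (18*(-48)*(-779))*(1/50617) = 673056*(1/50617) = 673056/50617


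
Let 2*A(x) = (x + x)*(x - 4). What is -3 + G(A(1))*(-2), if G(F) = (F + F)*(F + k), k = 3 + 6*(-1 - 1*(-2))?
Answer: 69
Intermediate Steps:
k = 9 (k = 3 + 6*(-1 + 2) = 3 + 6*1 = 3 + 6 = 9)
A(x) = x*(-4 + x) (A(x) = ((x + x)*(x - 4))/2 = ((2*x)*(-4 + x))/2 = (2*x*(-4 + x))/2 = x*(-4 + x))
G(F) = 2*F*(9 + F) (G(F) = (F + F)*(F + 9) = (2*F)*(9 + F) = 2*F*(9 + F))
-3 + G(A(1))*(-2) = -3 + (2*(1*(-4 + 1))*(9 + 1*(-4 + 1)))*(-2) = -3 + (2*(1*(-3))*(9 + 1*(-3)))*(-2) = -3 + (2*(-3)*(9 - 3))*(-2) = -3 + (2*(-3)*6)*(-2) = -3 - 36*(-2) = -3 + 72 = 69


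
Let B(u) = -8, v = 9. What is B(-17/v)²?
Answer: 64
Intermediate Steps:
B(-17/v)² = (-8)² = 64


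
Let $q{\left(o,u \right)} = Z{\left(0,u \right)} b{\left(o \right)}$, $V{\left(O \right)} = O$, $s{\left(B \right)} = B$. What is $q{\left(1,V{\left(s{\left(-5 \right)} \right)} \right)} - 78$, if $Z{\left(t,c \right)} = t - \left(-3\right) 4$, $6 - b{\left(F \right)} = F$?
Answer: $-18$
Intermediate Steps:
$b{\left(F \right)} = 6 - F$
$Z{\left(t,c \right)} = 12 + t$ ($Z{\left(t,c \right)} = t - -12 = t + 12 = 12 + t$)
$q{\left(o,u \right)} = 72 - 12 o$ ($q{\left(o,u \right)} = \left(12 + 0\right) \left(6 - o\right) = 12 \left(6 - o\right) = 72 - 12 o$)
$q{\left(1,V{\left(s{\left(-5 \right)} \right)} \right)} - 78 = \left(72 - 12\right) - 78 = 60 - 78 = -18$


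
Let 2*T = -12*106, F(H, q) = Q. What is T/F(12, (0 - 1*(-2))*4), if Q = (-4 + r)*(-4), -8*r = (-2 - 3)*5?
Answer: -1272/7 ≈ -181.71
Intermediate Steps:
r = 25/8 (r = -(-2 - 3)*5/8 = -(-5)*5/8 = -⅛*(-25) = 25/8 ≈ 3.1250)
Q = 7/2 (Q = (-4 + 25/8)*(-4) = -7/8*(-4) = 7/2 ≈ 3.5000)
F(H, q) = 7/2
T = -636 (T = (-12*106)/2 = (½)*(-1272) = -636)
T/F(12, (0 - 1*(-2))*4) = -636/7/2 = -636*2/7 = -1272/7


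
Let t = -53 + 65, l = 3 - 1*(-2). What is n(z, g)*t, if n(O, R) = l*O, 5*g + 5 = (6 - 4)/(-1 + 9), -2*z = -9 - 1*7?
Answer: 480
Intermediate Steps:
l = 5 (l = 3 + 2 = 5)
z = 8 (z = -(-9 - 1*7)/2 = -(-9 - 7)/2 = -½*(-16) = 8)
g = -19/20 (g = -1 + ((6 - 4)/(-1 + 9))/5 = -1 + (2/8)/5 = -1 + (2*(⅛))/5 = -1 + (⅕)*(¼) = -1 + 1/20 = -19/20 ≈ -0.95000)
t = 12
n(O, R) = 5*O
n(z, g)*t = (5*8)*12 = 40*12 = 480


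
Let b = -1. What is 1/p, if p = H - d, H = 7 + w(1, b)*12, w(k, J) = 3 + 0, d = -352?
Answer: 1/395 ≈ 0.0025316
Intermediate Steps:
w(k, J) = 3
H = 43 (H = 7 + 3*12 = 7 + 36 = 43)
p = 395 (p = 43 - 1*(-352) = 43 + 352 = 395)
1/p = 1/395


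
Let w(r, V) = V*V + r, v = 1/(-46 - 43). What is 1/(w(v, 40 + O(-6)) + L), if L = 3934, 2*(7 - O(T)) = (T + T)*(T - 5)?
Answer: 89/382254 ≈ 0.00023283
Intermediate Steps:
O(T) = 7 - T*(-5 + T) (O(T) = 7 - (T + T)*(T - 5)/2 = 7 - 2*T*(-5 + T)/2 = 7 - T*(-5 + T))
v = -1/89 (v = 1/(-89) = -1/89 ≈ -0.011236)
w(r, V) = r + V**2 (w(r, V) = V**2 + r = r + V**2)
1/(w(v, 40 + O(-6)) + L) = 1/((-1/89 + (40 + (7 - 1*(-6)**2 + 5*(-6)))**2) + 3934) = 1/((-1/89 + (40 + (7 - 1*36 - 30))**2) + 3934) = 1/((-1/89 + (40 + (7 - 36 - 30))**2) + 3934) = 1/((-1/89 + (40 - 59)**2) + 3934) = 1/((-1/89 + (-19)**2) + 3934) = 1/((-1/89 + 361) + 3934) = 1/(32128/89 + 3934) = 1/(382254/89) = 89/382254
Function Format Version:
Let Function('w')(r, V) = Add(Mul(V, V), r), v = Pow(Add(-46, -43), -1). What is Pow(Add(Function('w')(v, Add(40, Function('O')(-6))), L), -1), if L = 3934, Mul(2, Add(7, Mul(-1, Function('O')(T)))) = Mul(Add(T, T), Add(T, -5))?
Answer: Rational(89, 382254) ≈ 0.00023283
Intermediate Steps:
Function('O')(T) = Add(7, Mul(-1, T, Add(-5, T))) (Function('O')(T) = Add(7, Mul(Rational(-1, 2), Mul(Add(T, T), Add(T, -5)))) = Add(7, Mul(Rational(-1, 2), Mul(Mul(2, T), Add(-5, T)))) = Add(7, Mul(Rational(-1, 2), Mul(2, T, Add(-5, T)))) = Add(7, Mul(-1, T, Add(-5, T))))
v = Rational(-1, 89) (v = Pow(-89, -1) = Rational(-1, 89) ≈ -0.011236)
Function('w')(r, V) = Add(r, Pow(V, 2)) (Function('w')(r, V) = Add(Pow(V, 2), r) = Add(r, Pow(V, 2)))
Pow(Add(Function('w')(v, Add(40, Function('O')(-6))), L), -1) = Pow(Add(Add(Rational(-1, 89), Pow(Add(40, Add(7, Mul(-1, Pow(-6, 2)), Mul(5, -6))), 2)), 3934), -1) = Pow(Add(Add(Rational(-1, 89), Pow(Add(40, Add(7, Mul(-1, 36), -30)), 2)), 3934), -1) = Pow(Add(Add(Rational(-1, 89), Pow(Add(40, Add(7, -36, -30)), 2)), 3934), -1) = Pow(Add(Add(Rational(-1, 89), Pow(Add(40, -59), 2)), 3934), -1) = Pow(Add(Add(Rational(-1, 89), Pow(-19, 2)), 3934), -1) = Pow(Add(Add(Rational(-1, 89), 361), 3934), -1) = Pow(Add(Rational(32128, 89), 3934), -1) = Pow(Rational(382254, 89), -1) = Rational(89, 382254)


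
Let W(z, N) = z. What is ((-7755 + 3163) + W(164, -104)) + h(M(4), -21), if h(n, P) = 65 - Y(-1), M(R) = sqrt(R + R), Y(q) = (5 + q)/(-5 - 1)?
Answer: -13087/3 ≈ -4362.3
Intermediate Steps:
Y(q) = -5/6 - q/6 (Y(q) = (5 + q)/(-6) = (5 + q)*(-1/6) = -5/6 - q/6)
M(R) = sqrt(2)*sqrt(R) (M(R) = sqrt(2*R) = sqrt(2)*sqrt(R))
h(n, P) = 197/3 (h(n, P) = 65 - (-5/6 - 1/6*(-1)) = 65 - (-5/6 + 1/6) = 65 - 1*(-2/3) = 65 + 2/3 = 197/3)
((-7755 + 3163) + W(164, -104)) + h(M(4), -21) = ((-7755 + 3163) + 164) + 197/3 = (-4592 + 164) + 197/3 = -4428 + 197/3 = -13087/3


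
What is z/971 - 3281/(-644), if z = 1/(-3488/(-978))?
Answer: 1389109765/272641264 ≈ 5.0950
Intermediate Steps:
z = 489/1744 (z = 1/(-3488*(-1/978)) = 1/(1744/489) = 489/1744 ≈ 0.28039)
z/971 - 3281/(-644) = (489/1744)/971 - 3281/(-644) = (489/1744)*(1/971) - 3281*(-1/644) = 489/1693424 + 3281/644 = 1389109765/272641264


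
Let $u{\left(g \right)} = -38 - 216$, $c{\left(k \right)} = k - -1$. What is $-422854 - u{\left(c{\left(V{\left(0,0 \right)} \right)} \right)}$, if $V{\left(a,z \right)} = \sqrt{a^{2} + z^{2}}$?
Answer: $-422600$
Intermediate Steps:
$c{\left(k \right)} = 1 + k$ ($c{\left(k \right)} = k + 1 = 1 + k$)
$u{\left(g \right)} = -254$ ($u{\left(g \right)} = -38 - 216 = -254$)
$-422854 - u{\left(c{\left(V{\left(0,0 \right)} \right)} \right)} = -422854 - -254 = -422854 + 254 = -422600$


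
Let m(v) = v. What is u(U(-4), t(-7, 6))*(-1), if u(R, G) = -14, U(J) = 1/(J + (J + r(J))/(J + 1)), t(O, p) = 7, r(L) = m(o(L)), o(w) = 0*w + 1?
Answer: 14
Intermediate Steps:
o(w) = 1 (o(w) = 0 + 1 = 1)
r(L) = 1
U(J) = 1/(1 + J) (U(J) = 1/(J + (J + 1)/(J + 1)) = 1/(J + (1 + J)/(1 + J)) = 1/(J + 1) = 1/(1 + J))
u(U(-4), t(-7, 6))*(-1) = -14*(-1) = 14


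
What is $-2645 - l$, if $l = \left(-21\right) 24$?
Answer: $-2141$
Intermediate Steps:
$l = -504$
$-2645 - l = -2645 - -504 = -2645 + 504 = -2141$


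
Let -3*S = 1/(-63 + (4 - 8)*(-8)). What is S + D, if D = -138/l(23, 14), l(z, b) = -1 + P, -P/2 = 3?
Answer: 12841/651 ≈ 19.725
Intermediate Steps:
P = -6 (P = -2*3 = -6)
l(z, b) = -7 (l(z, b) = -1 - 6 = -7)
D = 138/7 (D = -138/(-7) = -138*(-⅐) = 138/7 ≈ 19.714)
S = 1/93 (S = -1/(3*(-63 + (4 - 8)*(-8))) = -1/(3*(-63 - 4*(-8))) = -1/(3*(-63 + 32)) = -⅓/(-31) = -⅓*(-1/31) = 1/93 ≈ 0.010753)
S + D = 1/93 + 138/7 = 12841/651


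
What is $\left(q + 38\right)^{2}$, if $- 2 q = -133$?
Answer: $\frac{43681}{4} \approx 10920.0$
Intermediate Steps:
$q = \frac{133}{2}$ ($q = \left(- \frac{1}{2}\right) \left(-133\right) = \frac{133}{2} \approx 66.5$)
$\left(q + 38\right)^{2} = \left(\frac{133}{2} + 38\right)^{2} = \left(\frac{209}{2}\right)^{2} = \frac{43681}{4}$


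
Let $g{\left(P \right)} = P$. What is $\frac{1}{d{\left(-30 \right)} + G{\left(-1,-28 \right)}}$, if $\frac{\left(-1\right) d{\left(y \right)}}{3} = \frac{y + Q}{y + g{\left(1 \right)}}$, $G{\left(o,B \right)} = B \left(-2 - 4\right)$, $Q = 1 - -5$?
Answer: $\frac{29}{4800} \approx 0.0060417$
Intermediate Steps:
$Q = 6$ ($Q = 1 + 5 = 6$)
$G{\left(o,B \right)} = - 6 B$ ($G{\left(o,B \right)} = B \left(-6\right) = - 6 B$)
$d{\left(y \right)} = - \frac{3 \left(6 + y\right)}{1 + y}$ ($d{\left(y \right)} = - 3 \frac{y + 6}{y + 1} = - 3 \frac{6 + y}{1 + y} = - \frac{3 \left(6 + y\right)}{1 + y}$)
$\frac{1}{d{\left(-30 \right)} + G{\left(-1,-28 \right)}} = \frac{1}{\frac{3 \left(-6 - -30\right)}{1 - 30} - -168} = \frac{1}{\frac{3 \left(-6 + 30\right)}{-29} + 168} = \frac{1}{3 \left(- \frac{1}{29}\right) 24 + 168} = \frac{1}{- \frac{72}{29} + 168} = \frac{1}{\frac{4800}{29}} = \frac{29}{4800}$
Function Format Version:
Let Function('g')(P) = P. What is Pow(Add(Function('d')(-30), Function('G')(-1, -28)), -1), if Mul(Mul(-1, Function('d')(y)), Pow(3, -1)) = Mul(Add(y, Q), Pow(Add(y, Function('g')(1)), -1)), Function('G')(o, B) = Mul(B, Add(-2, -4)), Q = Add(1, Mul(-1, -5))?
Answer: Rational(29, 4800) ≈ 0.0060417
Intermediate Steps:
Q = 6 (Q = Add(1, 5) = 6)
Function('G')(o, B) = Mul(-6, B) (Function('G')(o, B) = Mul(B, -6) = Mul(-6, B))
Function('d')(y) = Mul(-3, Pow(Add(1, y), -1), Add(6, y)) (Function('d')(y) = Mul(-3, Mul(Add(y, 6), Pow(Add(y, 1), -1))) = Mul(-3, Mul(Add(6, y), Pow(Add(1, y), -1))) = Mul(-3, Mul(Pow(Add(1, y), -1), Add(6, y))) = Mul(-3, Pow(Add(1, y), -1), Add(6, y)))
Pow(Add(Function('d')(-30), Function('G')(-1, -28)), -1) = Pow(Add(Mul(3, Pow(Add(1, -30), -1), Add(-6, Mul(-1, -30))), Mul(-6, -28)), -1) = Pow(Add(Mul(3, Pow(-29, -1), Add(-6, 30)), 168), -1) = Pow(Add(Mul(3, Rational(-1, 29), 24), 168), -1) = Pow(Add(Rational(-72, 29), 168), -1) = Pow(Rational(4800, 29), -1) = Rational(29, 4800)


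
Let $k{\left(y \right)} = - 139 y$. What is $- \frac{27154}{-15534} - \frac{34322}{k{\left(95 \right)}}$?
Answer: $\frac{445863259}{102563235} \approx 4.3472$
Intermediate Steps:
$- \frac{27154}{-15534} - \frac{34322}{k{\left(95 \right)}} = - \frac{27154}{-15534} - \frac{34322}{\left(-139\right) 95} = \left(-27154\right) \left(- \frac{1}{15534}\right) - \frac{34322}{-13205} = \frac{13577}{7767} - - \frac{34322}{13205} = \frac{13577}{7767} + \frac{34322}{13205} = \frac{445863259}{102563235}$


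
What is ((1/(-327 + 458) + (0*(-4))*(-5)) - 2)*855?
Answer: -223155/131 ≈ -1703.5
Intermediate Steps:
((1/(-327 + 458) + (0*(-4))*(-5)) - 2)*855 = ((1/131 + 0*(-5)) - 2)*855 = ((1/131 + 0) - 2)*855 = (1/131 - 2)*855 = -261/131*855 = -223155/131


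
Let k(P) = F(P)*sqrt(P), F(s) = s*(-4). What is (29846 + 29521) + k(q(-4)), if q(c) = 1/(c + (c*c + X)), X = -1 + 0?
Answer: 59367 - 4*sqrt(11)/121 ≈ 59367.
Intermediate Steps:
X = -1
F(s) = -4*s
q(c) = 1/(-1 + c + c**2) (q(c) = 1/(c + (c*c - 1)) = 1/(c + (c**2 - 1)) = 1/(c + (-1 + c**2)) = 1/(-1 + c + c**2))
k(P) = -4*P**(3/2) (k(P) = (-4*P)*sqrt(P) = -4*P**(3/2))
(29846 + 29521) + k(q(-4)) = (29846 + 29521) - 4/(-1 - 4 + (-4)**2)**(3/2) = 59367 - 4/(-1 - 4 + 16)**(3/2) = 59367 - 4*sqrt(11)/121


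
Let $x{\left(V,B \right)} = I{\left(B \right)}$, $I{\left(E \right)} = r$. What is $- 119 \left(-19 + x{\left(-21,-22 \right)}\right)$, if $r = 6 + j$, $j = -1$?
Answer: $1666$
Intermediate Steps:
$r = 5$ ($r = 6 - 1 = 5$)
$I{\left(E \right)} = 5$
$x{\left(V,B \right)} = 5$
$- 119 \left(-19 + x{\left(-21,-22 \right)}\right) = - 119 \left(-19 + 5\right) = \left(-119\right) \left(-14\right) = 1666$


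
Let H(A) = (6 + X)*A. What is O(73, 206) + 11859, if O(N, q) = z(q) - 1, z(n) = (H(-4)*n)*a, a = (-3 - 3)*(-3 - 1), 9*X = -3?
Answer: -100206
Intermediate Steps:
X = -⅓ (X = (⅑)*(-3) = -⅓ ≈ -0.33333)
H(A) = 17*A/3 (H(A) = (6 - ⅓)*A = 17*A/3)
a = 24 (a = -6*(-4) = 24)
z(n) = -544*n (z(n) = (((17/3)*(-4))*n)*24 = -68*n/3*24 = -544*n)
O(N, q) = -1 - 544*q (O(N, q) = -544*q - 1 = -1 - 544*q)
O(73, 206) + 11859 = (-1 - 544*206) + 11859 = (-1 - 112064) + 11859 = -112065 + 11859 = -100206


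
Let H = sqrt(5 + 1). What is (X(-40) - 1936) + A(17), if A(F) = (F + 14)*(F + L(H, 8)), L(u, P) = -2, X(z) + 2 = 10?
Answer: -1463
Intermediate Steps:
X(z) = 8 (X(z) = -2 + 10 = 8)
H = sqrt(6) ≈ 2.4495
A(F) = (-2 + F)*(14 + F) (A(F) = (F + 14)*(F - 2) = (14 + F)*(-2 + F) = (-2 + F)*(14 + F))
(X(-40) - 1936) + A(17) = (8 - 1936) + (-28 + 17**2 + 12*17) = -1928 + (-28 + 289 + 204) = -1928 + 465 = -1463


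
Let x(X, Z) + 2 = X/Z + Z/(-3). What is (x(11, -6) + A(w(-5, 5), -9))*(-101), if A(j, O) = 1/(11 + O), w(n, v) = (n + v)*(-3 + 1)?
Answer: 404/3 ≈ 134.67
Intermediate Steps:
x(X, Z) = -2 - Z/3 + X/Z (x(X, Z) = -2 + (X/Z + Z/(-3)) = -2 + (X/Z + Z*(-⅓)) = -2 + (X/Z - Z/3) = -2 + (-Z/3 + X/Z) = -2 - Z/3 + X/Z)
w(n, v) = -2*n - 2*v (w(n, v) = (n + v)*(-2) = -2*n - 2*v)
(x(11, -6) + A(w(-5, 5), -9))*(-101) = ((-2 - ⅓*(-6) + 11/(-6)) + 1/(11 - 9))*(-101) = ((-2 + 2 + 11*(-⅙)) + 1/2)*(-101) = ((-2 + 2 - 11/6) + ½)*(-101) = (-11/6 + ½)*(-101) = -4/3*(-101) = 404/3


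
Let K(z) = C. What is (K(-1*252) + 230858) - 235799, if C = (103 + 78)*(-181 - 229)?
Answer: -79151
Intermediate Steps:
C = -74210 (C = 181*(-410) = -74210)
K(z) = -74210
(K(-1*252) + 230858) - 235799 = (-74210 + 230858) - 235799 = 156648 - 235799 = -79151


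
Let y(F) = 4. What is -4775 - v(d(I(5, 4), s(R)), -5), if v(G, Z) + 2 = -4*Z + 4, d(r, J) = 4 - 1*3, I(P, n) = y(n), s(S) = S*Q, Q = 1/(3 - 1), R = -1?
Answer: -4797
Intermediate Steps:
Q = ½ (Q = 1/2 = ½ ≈ 0.50000)
s(S) = S/2 (s(S) = S*(½) = S/2)
I(P, n) = 4
d(r, J) = 1 (d(r, J) = 4 - 3 = 1)
v(G, Z) = 2 - 4*Z (v(G, Z) = -2 + (-4*Z + 4) = -2 + (4 - 4*Z) = 2 - 4*Z)
-4775 - v(d(I(5, 4), s(R)), -5) = -4775 - (2 - 4*(-5)) = -4775 - (2 + 20) = -4775 - 1*22 = -4775 - 22 = -4797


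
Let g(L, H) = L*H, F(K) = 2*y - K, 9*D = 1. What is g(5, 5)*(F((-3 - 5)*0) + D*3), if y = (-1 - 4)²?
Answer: 3775/3 ≈ 1258.3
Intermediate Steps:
D = ⅑ (D = (⅑)*1 = ⅑ ≈ 0.11111)
y = 25 (y = (-5)² = 25)
F(K) = 50 - K (F(K) = 2*25 - K = 50 - K)
g(L, H) = H*L
g(5, 5)*(F((-3 - 5)*0) + D*3) = (5*5)*((50 - (-3 - 5)*0) + (⅑)*3) = 25*((50 - (-8)*0) + ⅓) = 25*((50 - 1*0) + ⅓) = 25*((50 + 0) + ⅓) = 25*(50 + ⅓) = 25*(151/3) = 3775/3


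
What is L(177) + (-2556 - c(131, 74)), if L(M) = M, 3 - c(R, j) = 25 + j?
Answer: -2283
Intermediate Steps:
c(R, j) = -22 - j (c(R, j) = 3 - (25 + j) = 3 + (-25 - j) = -22 - j)
L(177) + (-2556 - c(131, 74)) = 177 + (-2556 - (-22 - 1*74)) = 177 + (-2556 - (-22 - 74)) = 177 + (-2556 - 1*(-96)) = 177 + (-2556 + 96) = 177 - 2460 = -2283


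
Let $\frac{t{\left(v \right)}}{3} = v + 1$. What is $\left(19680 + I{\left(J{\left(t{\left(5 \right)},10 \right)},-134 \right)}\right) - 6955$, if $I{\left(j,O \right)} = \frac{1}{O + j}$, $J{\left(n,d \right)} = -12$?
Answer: $\frac{1857849}{146} \approx 12725.0$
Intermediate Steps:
$t{\left(v \right)} = 3 + 3 v$ ($t{\left(v \right)} = 3 \left(v + 1\right) = 3 \left(1 + v\right) = 3 + 3 v$)
$\left(19680 + I{\left(J{\left(t{\left(5 \right)},10 \right)},-134 \right)}\right) - 6955 = \left(19680 + \frac{1}{-134 - 12}\right) - 6955 = \left(19680 + \frac{1}{-146}\right) - 6955 = \left(19680 - \frac{1}{146}\right) - 6955 = \frac{2873279}{146} - 6955 = \frac{1857849}{146}$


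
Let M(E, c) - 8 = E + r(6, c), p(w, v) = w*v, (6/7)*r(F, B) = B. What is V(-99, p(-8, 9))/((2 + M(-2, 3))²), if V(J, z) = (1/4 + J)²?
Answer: 156025/2116 ≈ 73.736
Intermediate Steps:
r(F, B) = 7*B/6
p(w, v) = v*w
M(E, c) = 8 + E + 7*c/6 (M(E, c) = 8 + (E + 7*c/6) = 8 + E + 7*c/6)
V(J, z) = (¼ + J)²
V(-99, p(-8, 9))/((2 + M(-2, 3))²) = ((1 + 4*(-99))²/16)/((2 + (8 - 2 + (7/6)*3))²) = ((1 - 396)²/16)/((2 + (8 - 2 + 7/2))²) = ((1/16)*(-395)²)/((2 + 19/2)²) = ((1/16)*156025)/((23/2)²) = 156025/(16*(529/4)) = (156025/16)*(4/529) = 156025/2116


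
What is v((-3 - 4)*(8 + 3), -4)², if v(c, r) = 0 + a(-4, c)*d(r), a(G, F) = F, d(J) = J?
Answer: 94864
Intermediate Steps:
v(c, r) = c*r (v(c, r) = 0 + c*r = c*r)
v((-3 - 4)*(8 + 3), -4)² = (((-3 - 4)*(8 + 3))*(-4))² = (-7*11*(-4))² = (-77*(-4))² = 308² = 94864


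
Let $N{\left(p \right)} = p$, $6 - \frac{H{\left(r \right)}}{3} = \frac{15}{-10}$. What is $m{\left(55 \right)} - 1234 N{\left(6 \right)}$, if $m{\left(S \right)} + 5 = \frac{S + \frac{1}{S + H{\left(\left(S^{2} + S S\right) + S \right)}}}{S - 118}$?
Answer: $- \frac{72357412}{9765} \approx -7409.9$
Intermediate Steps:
$H{\left(r \right)} = \frac{45}{2}$ ($H{\left(r \right)} = 18 - 3 \frac{15}{-10} = 18 - 3 \cdot 15 \left(- \frac{1}{10}\right) = 18 - - \frac{9}{2} = 18 + \frac{9}{2} = \frac{45}{2}$)
$m{\left(S \right)} = -5 + \frac{S + \frac{1}{\frac{45}{2} + S}}{-118 + S}$ ($m{\left(S \right)} = -5 + \frac{S + \frac{1}{S + \frac{45}{2}}}{S - 118} = -5 + \frac{S + \frac{1}{\frac{45}{2} + S}}{-118 + S}$)
$m{\left(55 \right)} - 1234 N{\left(6 \right)} = \frac{8 \left(3319 - 55^{2} + 125 \cdot 55\right)}{-5310 - 10505 + 2 \cdot 55^{2}} - 1234 \cdot 6 = \frac{8 \left(3319 - 3025 + 6875\right)}{-5310 - 10505 + 2 \cdot 3025} - 7404 = \frac{8 \left(3319 - 3025 + 6875\right)}{-5310 - 10505 + 6050} - 7404 = 8 \frac{1}{-9765} \cdot 7169 - 7404 = 8 \left(- \frac{1}{9765}\right) 7169 - 7404 = - \frac{57352}{9765} - 7404 = - \frac{72357412}{9765}$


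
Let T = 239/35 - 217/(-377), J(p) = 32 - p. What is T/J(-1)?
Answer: 32566/145145 ≈ 0.22437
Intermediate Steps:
T = 97698/13195 (T = 239*(1/35) - 217*(-1/377) = 239/35 + 217/377 = 97698/13195 ≈ 7.4042)
T/J(-1) = 97698/(13195*(32 - 1*(-1))) = 97698/(13195*(32 + 1)) = (97698/13195)/33 = (97698/13195)*(1/33) = 32566/145145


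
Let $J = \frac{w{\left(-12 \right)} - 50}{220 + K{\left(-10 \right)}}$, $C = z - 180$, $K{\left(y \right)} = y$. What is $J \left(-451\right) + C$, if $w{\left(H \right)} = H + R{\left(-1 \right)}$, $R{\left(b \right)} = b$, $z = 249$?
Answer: $\frac{2043}{10} \approx 204.3$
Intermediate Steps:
$C = 69$ ($C = 249 - 180 = 69$)
$w{\left(H \right)} = -1 + H$ ($w{\left(H \right)} = H - 1 = -1 + H$)
$J = - \frac{3}{10}$ ($J = \frac{\left(-1 - 12\right) - 50}{220 - 10} = \frac{-13 - 50}{210} = \left(-63\right) \frac{1}{210} = - \frac{3}{10} \approx -0.3$)
$J \left(-451\right) + C = \left(- \frac{3}{10}\right) \left(-451\right) + 69 = \frac{1353}{10} + 69 = \frac{2043}{10}$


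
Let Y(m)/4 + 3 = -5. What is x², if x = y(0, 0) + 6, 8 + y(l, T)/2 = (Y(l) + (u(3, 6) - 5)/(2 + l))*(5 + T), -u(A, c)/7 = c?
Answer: 319225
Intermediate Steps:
u(A, c) = -7*c
Y(m) = -32 (Y(m) = -12 + 4*(-5) = -12 - 20 = -32)
y(l, T) = -16 + 2*(-32 - 47/(2 + l))*(5 + T) (y(l, T) = -16 + 2*((-32 + (-7*6 - 5)/(2 + l))*(5 + T)) = -16 + 2*((-32 + (-42 - 5)/(2 + l))*(5 + T)) = -16 + 2*((-32 - 47/(2 + l))*(5 + T)) = -16 + 2*(-32 - 47/(2 + l))*(5 + T))
x = -565 (x = 2*(-571 - 168*0 - 111*0 - 32*0*0)/(2 + 0) + 6 = 2*(-571 + 0 + 0 + 0)/2 + 6 = 2*(½)*(-571) + 6 = -571 + 6 = -565)
x² = (-565)² = 319225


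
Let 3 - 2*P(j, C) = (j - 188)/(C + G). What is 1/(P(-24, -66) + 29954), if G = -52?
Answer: 118/3534643 ≈ 3.3384e-5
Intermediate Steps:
P(j, C) = 3/2 - (-188 + j)/(2*(-52 + C)) (P(j, C) = 3/2 - (j - 188)/(2*(C - 52)) = 3/2 - (-188 + j)/(2*(-52 + C)))
1/(P(-24, -66) + 29954) = 1/((32 - 1*(-24) + 3*(-66))/(2*(-52 - 66)) + 29954) = 1/((½)*(32 + 24 - 198)/(-118) + 29954) = 1/((½)*(-1/118)*(-142) + 29954) = 1/(71/118 + 29954) = 1/(3534643/118) = 118/3534643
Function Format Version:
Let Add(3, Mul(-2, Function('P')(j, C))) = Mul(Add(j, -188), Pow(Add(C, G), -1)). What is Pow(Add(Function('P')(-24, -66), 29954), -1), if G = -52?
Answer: Rational(118, 3534643) ≈ 3.3384e-5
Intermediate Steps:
Function('P')(j, C) = Add(Rational(3, 2), Mul(Rational(-1, 2), Pow(Add(-52, C), -1), Add(-188, j))) (Function('P')(j, C) = Add(Rational(3, 2), Mul(Rational(-1, 2), Mul(Add(j, -188), Pow(Add(C, -52), -1)))) = Add(Rational(3, 2), Mul(Rational(-1, 2), Mul(Add(-188, j), Pow(Add(-52, C), -1)))) = Add(Rational(3, 2), Mul(Rational(-1, 2), Mul(Pow(Add(-52, C), -1), Add(-188, j)))) = Add(Rational(3, 2), Mul(Rational(-1, 2), Pow(Add(-52, C), -1), Add(-188, j))))
Pow(Add(Function('P')(-24, -66), 29954), -1) = Pow(Add(Mul(Rational(1, 2), Pow(Add(-52, -66), -1), Add(32, Mul(-1, -24), Mul(3, -66))), 29954), -1) = Pow(Add(Mul(Rational(1, 2), Pow(-118, -1), Add(32, 24, -198)), 29954), -1) = Pow(Add(Mul(Rational(1, 2), Rational(-1, 118), -142), 29954), -1) = Pow(Add(Rational(71, 118), 29954), -1) = Pow(Rational(3534643, 118), -1) = Rational(118, 3534643)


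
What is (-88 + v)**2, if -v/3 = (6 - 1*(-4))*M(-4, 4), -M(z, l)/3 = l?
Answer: 73984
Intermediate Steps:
M(z, l) = -3*l
v = 360 (v = -3*(6 - 1*(-4))*(-3*4) = -3*(6 + 4)*(-12) = -30*(-12) = -3*(-120) = 360)
(-88 + v)**2 = (-88 + 360)**2 = 272**2 = 73984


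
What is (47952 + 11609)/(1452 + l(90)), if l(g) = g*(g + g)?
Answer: 59561/17652 ≈ 3.3742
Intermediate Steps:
l(g) = 2*g² (l(g) = g*(2*g) = 2*g²)
(47952 + 11609)/(1452 + l(90)) = (47952 + 11609)/(1452 + 2*90²) = 59561/(1452 + 2*8100) = 59561/(1452 + 16200) = 59561/17652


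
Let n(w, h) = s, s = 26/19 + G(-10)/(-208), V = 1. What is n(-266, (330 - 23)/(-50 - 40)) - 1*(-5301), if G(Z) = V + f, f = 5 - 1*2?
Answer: 5238721/988 ≈ 5302.4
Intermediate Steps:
f = 3 (f = 5 - 2 = 3)
G(Z) = 4 (G(Z) = 1 + 3 = 4)
s = 1333/988 (s = 26/19 + 4/(-208) = 26*(1/19) + 4*(-1/208) = 26/19 - 1/52 = 1333/988 ≈ 1.3492)
n(w, h) = 1333/988
n(-266, (330 - 23)/(-50 - 40)) - 1*(-5301) = 1333/988 - 1*(-5301) = 1333/988 + 5301 = 5238721/988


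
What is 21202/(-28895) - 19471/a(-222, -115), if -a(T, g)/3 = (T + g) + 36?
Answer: -581759951/26092185 ≈ -22.296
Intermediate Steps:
a(T, g) = -108 - 3*T - 3*g (a(T, g) = -3*((T + g) + 36) = -3*(36 + T + g) = -108 - 3*T - 3*g)
21202/(-28895) - 19471/a(-222, -115) = 21202/(-28895) - 19471/(-108 - 3*(-222) - 3*(-115)) = 21202*(-1/28895) - 19471/(-108 + 666 + 345) = -21202/28895 - 19471/903 = -581759951/26092185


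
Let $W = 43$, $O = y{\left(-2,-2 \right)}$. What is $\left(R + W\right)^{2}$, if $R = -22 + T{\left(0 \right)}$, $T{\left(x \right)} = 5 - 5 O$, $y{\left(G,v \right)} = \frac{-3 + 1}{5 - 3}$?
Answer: $961$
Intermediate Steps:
$y{\left(G,v \right)} = -1$ ($y{\left(G,v \right)} = - \frac{2}{2} = \left(-2\right) \frac{1}{2} = -1$)
$O = -1$
$T{\left(x \right)} = 10$ ($T{\left(x \right)} = 5 - -5 = 5 + 5 = 10$)
$R = -12$ ($R = -22 + 10 = -12$)
$\left(R + W\right)^{2} = \left(-12 + 43\right)^{2} = 31^{2} = 961$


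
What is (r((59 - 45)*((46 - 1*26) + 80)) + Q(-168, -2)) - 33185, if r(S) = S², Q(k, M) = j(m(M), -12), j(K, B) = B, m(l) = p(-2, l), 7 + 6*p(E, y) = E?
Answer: 1926803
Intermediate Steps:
p(E, y) = -7/6 + E/6
m(l) = -3/2 (m(l) = -7/6 + (⅙)*(-2) = -7/6 - ⅓ = -3/2)
Q(k, M) = -12
(r((59 - 45)*((46 - 1*26) + 80)) + Q(-168, -2)) - 33185 = (((59 - 45)*((46 - 1*26) + 80))² - 12) - 33185 = ((14*((46 - 26) + 80))² - 12) - 33185 = ((14*(20 + 80))² - 12) - 33185 = ((14*100)² - 12) - 33185 = (1400² - 12) - 33185 = (1960000 - 12) - 33185 = 1959988 - 33185 = 1926803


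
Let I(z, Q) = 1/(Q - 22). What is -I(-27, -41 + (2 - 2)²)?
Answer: 1/63 ≈ 0.015873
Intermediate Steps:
I(z, Q) = 1/(-22 + Q)
-I(-27, -41 + (2 - 2)²) = -1/(-22 + (-41 + (2 - 2)²)) = -1/(-22 + (-41 + 0²)) = -1/(-22 + (-41 + 0)) = -1/(-22 - 41) = -1/(-63) = -1*(-1/63) = 1/63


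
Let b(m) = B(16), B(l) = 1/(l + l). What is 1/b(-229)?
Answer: 32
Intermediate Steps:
B(l) = 1/(2*l)
b(m) = 1/32 (b(m) = (1/2)/16 = (1/2)*(1/16) = 1/32)
1/b(-229) = 1/(1/32) = 32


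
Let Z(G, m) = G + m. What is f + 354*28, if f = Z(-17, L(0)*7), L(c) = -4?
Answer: 9867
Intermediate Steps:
f = -45 (f = -17 - 4*7 = -17 - 28 = -45)
f + 354*28 = -45 + 354*28 = -45 + 9912 = 9867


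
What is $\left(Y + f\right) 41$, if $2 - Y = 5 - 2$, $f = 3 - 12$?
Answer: $-410$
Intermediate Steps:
$f = -9$
$Y = -1$ ($Y = 2 - \left(5 - 2\right) = 2 - 3 = -1$)
$\left(Y + f\right) 41 = \left(-1 - 9\right) 41 = \left(-10\right) 41 = -410$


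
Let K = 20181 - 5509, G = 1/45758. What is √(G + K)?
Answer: √30720153888766/45758 ≈ 121.13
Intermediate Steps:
G = 1/45758 ≈ 2.1854e-5
K = 14672
√(G + K) = √(1/45758 + 14672) = √(671361377/45758) = √30720153888766/45758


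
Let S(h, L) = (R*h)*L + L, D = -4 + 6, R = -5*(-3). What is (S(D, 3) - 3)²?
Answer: 8100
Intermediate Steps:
R = 15
D = 2
S(h, L) = L + 15*L*h (S(h, L) = (15*h)*L + L = 15*L*h + L = L + 15*L*h)
(S(D, 3) - 3)² = (3*(1 + 15*2) - 3)² = (3*(1 + 30) - 3)² = (3*31 - 3)² = (93 - 3)² = 90² = 8100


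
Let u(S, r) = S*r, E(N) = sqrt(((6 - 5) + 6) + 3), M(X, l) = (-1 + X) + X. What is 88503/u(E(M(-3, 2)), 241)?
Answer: 88503*sqrt(10)/2410 ≈ 116.13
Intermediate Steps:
M(X, l) = -1 + 2*X
E(N) = sqrt(10) (E(N) = sqrt((1 + 6) + 3) = sqrt(7 + 3) = sqrt(10))
88503/u(E(M(-3, 2)), 241) = 88503/((sqrt(10)*241)) = 88503/((241*sqrt(10))) = 88503*(sqrt(10)/2410) = 88503*sqrt(10)/2410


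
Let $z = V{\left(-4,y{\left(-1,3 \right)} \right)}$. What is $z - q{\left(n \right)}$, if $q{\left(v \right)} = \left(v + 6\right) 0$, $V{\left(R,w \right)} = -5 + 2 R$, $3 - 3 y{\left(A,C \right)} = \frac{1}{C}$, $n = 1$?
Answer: $-13$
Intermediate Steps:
$y{\left(A,C \right)} = 1 - \frac{1}{3 C}$
$q{\left(v \right)} = 0$ ($q{\left(v \right)} = \left(6 + v\right) 0 = 0$)
$z = -13$ ($z = -5 + 2 \left(-4\right) = -5 - 8 = -13$)
$z - q{\left(n \right)} = -13 - 0 = -13 + 0 = -13$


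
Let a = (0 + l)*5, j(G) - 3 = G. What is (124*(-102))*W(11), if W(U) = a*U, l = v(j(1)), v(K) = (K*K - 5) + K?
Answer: -10434600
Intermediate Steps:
j(G) = 3 + G
v(K) = -5 + K + K**2 (v(K) = (K**2 - 5) + K = (-5 + K**2) + K = -5 + K + K**2)
l = 15 (l = -5 + (3 + 1) + (3 + 1)**2 = -5 + 4 + 4**2 = -5 + 4 + 16 = 15)
a = 75 (a = (0 + 15)*5 = 15*5 = 75)
W(U) = 75*U
(124*(-102))*W(11) = (124*(-102))*(75*11) = -12648*825 = -10434600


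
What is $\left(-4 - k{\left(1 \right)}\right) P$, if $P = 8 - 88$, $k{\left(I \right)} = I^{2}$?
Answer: $400$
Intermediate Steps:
$P = -80$ ($P = 8 - 88 = -80$)
$\left(-4 - k{\left(1 \right)}\right) P = \left(-4 - 1^{2}\right) \left(-80\right) = \left(-4 - 1\right) \left(-80\right) = \left(-5\right) \left(-80\right) = 400$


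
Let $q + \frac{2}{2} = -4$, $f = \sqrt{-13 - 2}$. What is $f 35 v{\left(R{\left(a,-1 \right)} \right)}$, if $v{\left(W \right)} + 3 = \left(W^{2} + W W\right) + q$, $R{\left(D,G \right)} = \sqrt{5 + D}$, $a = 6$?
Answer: $490 i \sqrt{15} \approx 1897.8 i$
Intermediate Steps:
$f = i \sqrt{15}$ ($f = \sqrt{-15} = i \sqrt{15} \approx 3.873 i$)
$q = -5$ ($q = -1 - 4 = -5$)
$v{\left(W \right)} = -8 + 2 W^{2}$ ($v{\left(W \right)} = -3 - \left(5 - W^{2} - W W\right) = -3 + \left(\left(W^{2} + W^{2}\right) - 5\right) = -3 + \left(2 W^{2} - 5\right) = -3 + \left(-5 + 2 W^{2}\right) = -8 + 2 W^{2}$)
$f 35 v{\left(R{\left(a,-1 \right)} \right)} = i \sqrt{15} \cdot 35 \left(-8 + 2 \left(\sqrt{5 + 6}\right)^{2}\right) = 35 i \sqrt{15} \left(-8 + 2 \left(\sqrt{11}\right)^{2}\right) = 35 i \sqrt{15} \left(-8 + 2 \cdot 11\right) = 35 i \sqrt{15} \left(-8 + 22\right) = 35 i \sqrt{15} \cdot 14 = 490 i \sqrt{15}$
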